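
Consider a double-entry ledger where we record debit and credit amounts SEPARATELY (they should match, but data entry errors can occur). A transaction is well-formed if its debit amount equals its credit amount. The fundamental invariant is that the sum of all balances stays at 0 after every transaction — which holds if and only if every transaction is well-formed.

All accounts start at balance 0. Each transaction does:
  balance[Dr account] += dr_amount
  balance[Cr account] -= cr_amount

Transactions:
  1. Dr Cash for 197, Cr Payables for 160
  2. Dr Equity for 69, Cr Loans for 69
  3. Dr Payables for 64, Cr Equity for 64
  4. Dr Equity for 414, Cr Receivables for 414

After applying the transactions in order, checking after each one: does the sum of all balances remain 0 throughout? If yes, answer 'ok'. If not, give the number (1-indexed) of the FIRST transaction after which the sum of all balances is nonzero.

After txn 1: dr=197 cr=160 sum_balances=37
After txn 2: dr=69 cr=69 sum_balances=37
After txn 3: dr=64 cr=64 sum_balances=37
After txn 4: dr=414 cr=414 sum_balances=37

Answer: 1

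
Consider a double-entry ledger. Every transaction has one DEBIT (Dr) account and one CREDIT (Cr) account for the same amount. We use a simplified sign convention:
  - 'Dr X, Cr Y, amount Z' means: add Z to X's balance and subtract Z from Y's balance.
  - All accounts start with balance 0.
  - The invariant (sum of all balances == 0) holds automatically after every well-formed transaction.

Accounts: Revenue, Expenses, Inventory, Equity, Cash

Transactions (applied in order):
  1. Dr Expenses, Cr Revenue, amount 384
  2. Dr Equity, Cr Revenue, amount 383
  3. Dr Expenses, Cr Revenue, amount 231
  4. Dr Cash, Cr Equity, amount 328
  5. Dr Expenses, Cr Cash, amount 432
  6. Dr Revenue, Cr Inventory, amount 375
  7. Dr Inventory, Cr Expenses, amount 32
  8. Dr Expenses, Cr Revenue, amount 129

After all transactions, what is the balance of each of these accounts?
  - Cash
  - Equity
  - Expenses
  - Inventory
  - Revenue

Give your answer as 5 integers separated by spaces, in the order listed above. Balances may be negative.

Answer: -104 55 1144 -343 -752

Derivation:
After txn 1 (Dr Expenses, Cr Revenue, amount 384): Expenses=384 Revenue=-384
After txn 2 (Dr Equity, Cr Revenue, amount 383): Equity=383 Expenses=384 Revenue=-767
After txn 3 (Dr Expenses, Cr Revenue, amount 231): Equity=383 Expenses=615 Revenue=-998
After txn 4 (Dr Cash, Cr Equity, amount 328): Cash=328 Equity=55 Expenses=615 Revenue=-998
After txn 5 (Dr Expenses, Cr Cash, amount 432): Cash=-104 Equity=55 Expenses=1047 Revenue=-998
After txn 6 (Dr Revenue, Cr Inventory, amount 375): Cash=-104 Equity=55 Expenses=1047 Inventory=-375 Revenue=-623
After txn 7 (Dr Inventory, Cr Expenses, amount 32): Cash=-104 Equity=55 Expenses=1015 Inventory=-343 Revenue=-623
After txn 8 (Dr Expenses, Cr Revenue, amount 129): Cash=-104 Equity=55 Expenses=1144 Inventory=-343 Revenue=-752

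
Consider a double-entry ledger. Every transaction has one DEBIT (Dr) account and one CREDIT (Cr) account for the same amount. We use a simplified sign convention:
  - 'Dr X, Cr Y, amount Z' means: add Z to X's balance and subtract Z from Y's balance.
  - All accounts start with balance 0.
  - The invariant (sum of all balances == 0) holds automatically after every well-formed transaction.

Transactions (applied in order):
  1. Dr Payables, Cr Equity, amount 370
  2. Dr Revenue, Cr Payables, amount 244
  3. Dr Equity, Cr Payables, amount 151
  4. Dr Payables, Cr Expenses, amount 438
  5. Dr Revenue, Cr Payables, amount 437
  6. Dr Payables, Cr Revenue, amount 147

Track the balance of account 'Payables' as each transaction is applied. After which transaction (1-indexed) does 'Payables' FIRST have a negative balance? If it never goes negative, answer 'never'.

After txn 1: Payables=370
After txn 2: Payables=126
After txn 3: Payables=-25

Answer: 3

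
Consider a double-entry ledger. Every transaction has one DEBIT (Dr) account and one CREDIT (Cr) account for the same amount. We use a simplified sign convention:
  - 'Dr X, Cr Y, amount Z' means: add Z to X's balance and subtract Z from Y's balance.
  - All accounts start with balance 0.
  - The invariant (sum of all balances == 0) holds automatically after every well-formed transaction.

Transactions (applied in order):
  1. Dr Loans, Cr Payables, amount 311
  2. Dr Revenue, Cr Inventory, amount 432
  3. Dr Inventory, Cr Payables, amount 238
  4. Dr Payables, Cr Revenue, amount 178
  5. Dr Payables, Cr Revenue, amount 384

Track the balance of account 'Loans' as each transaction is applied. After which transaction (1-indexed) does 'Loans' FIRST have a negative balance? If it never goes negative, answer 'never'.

After txn 1: Loans=311
After txn 2: Loans=311
After txn 3: Loans=311
After txn 4: Loans=311
After txn 5: Loans=311

Answer: never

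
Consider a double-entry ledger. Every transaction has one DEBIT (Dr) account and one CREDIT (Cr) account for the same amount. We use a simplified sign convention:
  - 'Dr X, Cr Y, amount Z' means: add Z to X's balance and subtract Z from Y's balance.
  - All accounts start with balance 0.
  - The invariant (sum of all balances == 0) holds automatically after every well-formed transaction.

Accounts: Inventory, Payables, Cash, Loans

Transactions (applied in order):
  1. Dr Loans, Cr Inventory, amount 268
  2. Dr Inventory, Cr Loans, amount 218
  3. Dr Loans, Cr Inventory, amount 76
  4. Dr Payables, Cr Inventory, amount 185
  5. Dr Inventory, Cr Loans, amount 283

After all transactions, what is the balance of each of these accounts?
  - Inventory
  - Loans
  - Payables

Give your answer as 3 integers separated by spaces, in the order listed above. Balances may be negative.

Answer: -28 -157 185

Derivation:
After txn 1 (Dr Loans, Cr Inventory, amount 268): Inventory=-268 Loans=268
After txn 2 (Dr Inventory, Cr Loans, amount 218): Inventory=-50 Loans=50
After txn 3 (Dr Loans, Cr Inventory, amount 76): Inventory=-126 Loans=126
After txn 4 (Dr Payables, Cr Inventory, amount 185): Inventory=-311 Loans=126 Payables=185
After txn 5 (Dr Inventory, Cr Loans, amount 283): Inventory=-28 Loans=-157 Payables=185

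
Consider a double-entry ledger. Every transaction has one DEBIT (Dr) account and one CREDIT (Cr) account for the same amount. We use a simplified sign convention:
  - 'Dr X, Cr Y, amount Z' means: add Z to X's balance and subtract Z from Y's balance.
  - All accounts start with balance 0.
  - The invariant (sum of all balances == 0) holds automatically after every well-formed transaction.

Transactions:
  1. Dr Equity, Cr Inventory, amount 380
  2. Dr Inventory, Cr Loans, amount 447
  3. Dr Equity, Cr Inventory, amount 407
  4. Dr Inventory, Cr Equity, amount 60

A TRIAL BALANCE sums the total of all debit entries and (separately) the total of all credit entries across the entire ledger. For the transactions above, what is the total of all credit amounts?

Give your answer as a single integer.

Answer: 1294

Derivation:
Txn 1: credit+=380
Txn 2: credit+=447
Txn 3: credit+=407
Txn 4: credit+=60
Total credits = 1294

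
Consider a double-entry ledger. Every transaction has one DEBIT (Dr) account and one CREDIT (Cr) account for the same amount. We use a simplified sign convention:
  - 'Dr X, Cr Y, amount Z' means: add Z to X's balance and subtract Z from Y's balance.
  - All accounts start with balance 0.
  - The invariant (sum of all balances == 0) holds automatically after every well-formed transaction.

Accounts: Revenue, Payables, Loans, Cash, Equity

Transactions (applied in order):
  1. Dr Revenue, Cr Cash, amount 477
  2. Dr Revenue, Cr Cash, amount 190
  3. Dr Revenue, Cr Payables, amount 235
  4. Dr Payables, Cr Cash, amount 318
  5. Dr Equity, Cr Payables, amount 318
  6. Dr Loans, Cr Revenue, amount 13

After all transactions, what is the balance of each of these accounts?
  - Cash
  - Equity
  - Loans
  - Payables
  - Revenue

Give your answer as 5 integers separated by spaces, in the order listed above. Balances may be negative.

After txn 1 (Dr Revenue, Cr Cash, amount 477): Cash=-477 Revenue=477
After txn 2 (Dr Revenue, Cr Cash, amount 190): Cash=-667 Revenue=667
After txn 3 (Dr Revenue, Cr Payables, amount 235): Cash=-667 Payables=-235 Revenue=902
After txn 4 (Dr Payables, Cr Cash, amount 318): Cash=-985 Payables=83 Revenue=902
After txn 5 (Dr Equity, Cr Payables, amount 318): Cash=-985 Equity=318 Payables=-235 Revenue=902
After txn 6 (Dr Loans, Cr Revenue, amount 13): Cash=-985 Equity=318 Loans=13 Payables=-235 Revenue=889

Answer: -985 318 13 -235 889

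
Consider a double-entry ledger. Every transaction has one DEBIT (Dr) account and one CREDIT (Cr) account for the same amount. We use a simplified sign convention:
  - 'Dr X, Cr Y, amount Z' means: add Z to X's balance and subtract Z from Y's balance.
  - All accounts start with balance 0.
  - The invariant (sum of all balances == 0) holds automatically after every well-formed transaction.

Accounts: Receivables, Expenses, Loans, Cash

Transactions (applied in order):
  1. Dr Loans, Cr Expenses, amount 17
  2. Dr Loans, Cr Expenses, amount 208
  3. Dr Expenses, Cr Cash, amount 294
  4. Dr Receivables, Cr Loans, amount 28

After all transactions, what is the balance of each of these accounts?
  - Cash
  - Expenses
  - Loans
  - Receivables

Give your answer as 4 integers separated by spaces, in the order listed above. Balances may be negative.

Answer: -294 69 197 28

Derivation:
After txn 1 (Dr Loans, Cr Expenses, amount 17): Expenses=-17 Loans=17
After txn 2 (Dr Loans, Cr Expenses, amount 208): Expenses=-225 Loans=225
After txn 3 (Dr Expenses, Cr Cash, amount 294): Cash=-294 Expenses=69 Loans=225
After txn 4 (Dr Receivables, Cr Loans, amount 28): Cash=-294 Expenses=69 Loans=197 Receivables=28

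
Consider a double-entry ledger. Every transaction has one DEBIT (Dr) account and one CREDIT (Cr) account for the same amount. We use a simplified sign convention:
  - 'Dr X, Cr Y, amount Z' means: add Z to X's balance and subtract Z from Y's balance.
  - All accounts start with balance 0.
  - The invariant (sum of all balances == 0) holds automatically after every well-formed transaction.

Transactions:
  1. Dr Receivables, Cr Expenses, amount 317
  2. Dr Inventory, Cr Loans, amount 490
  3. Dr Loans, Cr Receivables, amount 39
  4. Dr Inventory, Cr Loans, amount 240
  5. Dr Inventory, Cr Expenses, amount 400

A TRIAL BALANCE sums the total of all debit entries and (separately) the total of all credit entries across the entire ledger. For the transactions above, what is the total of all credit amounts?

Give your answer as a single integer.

Txn 1: credit+=317
Txn 2: credit+=490
Txn 3: credit+=39
Txn 4: credit+=240
Txn 5: credit+=400
Total credits = 1486

Answer: 1486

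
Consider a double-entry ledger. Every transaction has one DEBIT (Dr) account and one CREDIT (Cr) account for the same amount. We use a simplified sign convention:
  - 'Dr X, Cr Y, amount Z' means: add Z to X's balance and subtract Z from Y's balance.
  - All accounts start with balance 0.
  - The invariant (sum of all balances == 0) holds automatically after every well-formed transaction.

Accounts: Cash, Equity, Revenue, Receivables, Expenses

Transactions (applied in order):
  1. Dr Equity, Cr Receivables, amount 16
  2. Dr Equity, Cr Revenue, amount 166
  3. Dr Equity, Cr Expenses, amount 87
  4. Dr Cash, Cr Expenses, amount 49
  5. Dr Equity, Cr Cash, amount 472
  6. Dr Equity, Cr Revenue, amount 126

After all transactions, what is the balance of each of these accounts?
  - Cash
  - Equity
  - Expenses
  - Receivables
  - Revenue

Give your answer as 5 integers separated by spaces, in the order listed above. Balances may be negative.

After txn 1 (Dr Equity, Cr Receivables, amount 16): Equity=16 Receivables=-16
After txn 2 (Dr Equity, Cr Revenue, amount 166): Equity=182 Receivables=-16 Revenue=-166
After txn 3 (Dr Equity, Cr Expenses, amount 87): Equity=269 Expenses=-87 Receivables=-16 Revenue=-166
After txn 4 (Dr Cash, Cr Expenses, amount 49): Cash=49 Equity=269 Expenses=-136 Receivables=-16 Revenue=-166
After txn 5 (Dr Equity, Cr Cash, amount 472): Cash=-423 Equity=741 Expenses=-136 Receivables=-16 Revenue=-166
After txn 6 (Dr Equity, Cr Revenue, amount 126): Cash=-423 Equity=867 Expenses=-136 Receivables=-16 Revenue=-292

Answer: -423 867 -136 -16 -292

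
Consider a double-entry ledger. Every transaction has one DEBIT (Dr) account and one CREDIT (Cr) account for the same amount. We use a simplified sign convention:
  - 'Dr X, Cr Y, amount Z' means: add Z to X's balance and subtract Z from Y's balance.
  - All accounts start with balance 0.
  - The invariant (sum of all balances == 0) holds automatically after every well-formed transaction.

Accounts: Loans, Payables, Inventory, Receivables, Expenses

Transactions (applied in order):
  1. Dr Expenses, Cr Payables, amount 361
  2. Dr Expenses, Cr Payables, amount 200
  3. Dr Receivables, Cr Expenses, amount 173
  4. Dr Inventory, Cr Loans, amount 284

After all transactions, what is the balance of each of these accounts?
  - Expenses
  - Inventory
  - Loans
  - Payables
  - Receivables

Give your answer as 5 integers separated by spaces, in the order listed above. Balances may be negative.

Answer: 388 284 -284 -561 173

Derivation:
After txn 1 (Dr Expenses, Cr Payables, amount 361): Expenses=361 Payables=-361
After txn 2 (Dr Expenses, Cr Payables, amount 200): Expenses=561 Payables=-561
After txn 3 (Dr Receivables, Cr Expenses, amount 173): Expenses=388 Payables=-561 Receivables=173
After txn 4 (Dr Inventory, Cr Loans, amount 284): Expenses=388 Inventory=284 Loans=-284 Payables=-561 Receivables=173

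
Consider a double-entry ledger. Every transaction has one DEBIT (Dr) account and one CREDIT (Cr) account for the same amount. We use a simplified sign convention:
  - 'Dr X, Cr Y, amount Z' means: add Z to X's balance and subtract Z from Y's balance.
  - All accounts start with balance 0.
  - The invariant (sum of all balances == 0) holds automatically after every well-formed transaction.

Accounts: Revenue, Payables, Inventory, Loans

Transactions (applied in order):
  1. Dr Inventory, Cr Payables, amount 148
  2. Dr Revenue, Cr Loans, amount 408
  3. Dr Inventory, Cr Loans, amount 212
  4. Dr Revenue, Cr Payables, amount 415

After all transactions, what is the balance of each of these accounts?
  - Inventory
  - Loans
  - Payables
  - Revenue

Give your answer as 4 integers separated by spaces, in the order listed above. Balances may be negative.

After txn 1 (Dr Inventory, Cr Payables, amount 148): Inventory=148 Payables=-148
After txn 2 (Dr Revenue, Cr Loans, amount 408): Inventory=148 Loans=-408 Payables=-148 Revenue=408
After txn 3 (Dr Inventory, Cr Loans, amount 212): Inventory=360 Loans=-620 Payables=-148 Revenue=408
After txn 4 (Dr Revenue, Cr Payables, amount 415): Inventory=360 Loans=-620 Payables=-563 Revenue=823

Answer: 360 -620 -563 823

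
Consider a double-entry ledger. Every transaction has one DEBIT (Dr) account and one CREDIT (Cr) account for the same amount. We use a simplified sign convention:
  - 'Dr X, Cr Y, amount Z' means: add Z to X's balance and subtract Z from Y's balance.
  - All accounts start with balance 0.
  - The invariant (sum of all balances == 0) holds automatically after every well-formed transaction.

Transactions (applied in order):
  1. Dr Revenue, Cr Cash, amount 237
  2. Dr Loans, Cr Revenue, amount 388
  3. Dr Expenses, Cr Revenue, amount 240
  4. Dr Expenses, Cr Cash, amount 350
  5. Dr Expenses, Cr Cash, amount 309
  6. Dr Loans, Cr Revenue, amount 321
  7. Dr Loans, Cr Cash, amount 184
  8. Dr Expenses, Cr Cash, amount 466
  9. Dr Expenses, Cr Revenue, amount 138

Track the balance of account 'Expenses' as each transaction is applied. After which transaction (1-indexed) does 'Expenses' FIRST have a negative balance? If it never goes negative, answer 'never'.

Answer: never

Derivation:
After txn 1: Expenses=0
After txn 2: Expenses=0
After txn 3: Expenses=240
After txn 4: Expenses=590
After txn 5: Expenses=899
After txn 6: Expenses=899
After txn 7: Expenses=899
After txn 8: Expenses=1365
After txn 9: Expenses=1503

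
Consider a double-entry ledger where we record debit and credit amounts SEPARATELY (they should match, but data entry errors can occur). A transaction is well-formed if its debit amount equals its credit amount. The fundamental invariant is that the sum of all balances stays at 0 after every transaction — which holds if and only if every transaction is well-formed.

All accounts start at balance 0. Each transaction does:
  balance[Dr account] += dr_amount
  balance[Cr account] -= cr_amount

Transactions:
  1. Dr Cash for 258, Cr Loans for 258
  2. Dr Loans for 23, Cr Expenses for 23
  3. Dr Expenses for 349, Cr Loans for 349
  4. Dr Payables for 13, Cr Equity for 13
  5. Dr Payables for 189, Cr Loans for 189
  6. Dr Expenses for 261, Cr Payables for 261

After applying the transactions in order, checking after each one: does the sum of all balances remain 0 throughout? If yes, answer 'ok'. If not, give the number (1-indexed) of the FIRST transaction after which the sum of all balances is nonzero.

Answer: ok

Derivation:
After txn 1: dr=258 cr=258 sum_balances=0
After txn 2: dr=23 cr=23 sum_balances=0
After txn 3: dr=349 cr=349 sum_balances=0
After txn 4: dr=13 cr=13 sum_balances=0
After txn 5: dr=189 cr=189 sum_balances=0
After txn 6: dr=261 cr=261 sum_balances=0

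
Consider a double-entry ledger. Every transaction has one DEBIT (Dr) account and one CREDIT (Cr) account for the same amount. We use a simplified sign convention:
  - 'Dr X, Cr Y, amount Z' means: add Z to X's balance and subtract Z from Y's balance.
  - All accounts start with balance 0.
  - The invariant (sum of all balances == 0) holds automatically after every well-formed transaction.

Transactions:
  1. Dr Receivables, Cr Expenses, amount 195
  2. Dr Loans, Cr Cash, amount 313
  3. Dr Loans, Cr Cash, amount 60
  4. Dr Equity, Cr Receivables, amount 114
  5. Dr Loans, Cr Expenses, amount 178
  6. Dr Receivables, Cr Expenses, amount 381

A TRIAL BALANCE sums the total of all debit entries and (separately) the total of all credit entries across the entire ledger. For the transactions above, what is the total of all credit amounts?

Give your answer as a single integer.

Txn 1: credit+=195
Txn 2: credit+=313
Txn 3: credit+=60
Txn 4: credit+=114
Txn 5: credit+=178
Txn 6: credit+=381
Total credits = 1241

Answer: 1241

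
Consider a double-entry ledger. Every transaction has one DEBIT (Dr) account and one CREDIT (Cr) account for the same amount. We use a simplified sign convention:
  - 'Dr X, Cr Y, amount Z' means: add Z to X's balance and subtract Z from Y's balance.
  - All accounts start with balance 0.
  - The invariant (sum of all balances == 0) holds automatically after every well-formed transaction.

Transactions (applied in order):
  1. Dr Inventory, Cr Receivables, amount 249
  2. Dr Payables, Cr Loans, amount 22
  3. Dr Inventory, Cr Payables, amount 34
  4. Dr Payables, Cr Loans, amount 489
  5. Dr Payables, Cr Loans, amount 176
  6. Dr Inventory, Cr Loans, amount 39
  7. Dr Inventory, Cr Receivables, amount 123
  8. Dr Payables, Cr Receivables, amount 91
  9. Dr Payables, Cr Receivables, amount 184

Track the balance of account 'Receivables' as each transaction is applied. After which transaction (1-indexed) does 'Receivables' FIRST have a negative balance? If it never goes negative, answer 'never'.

Answer: 1

Derivation:
After txn 1: Receivables=-249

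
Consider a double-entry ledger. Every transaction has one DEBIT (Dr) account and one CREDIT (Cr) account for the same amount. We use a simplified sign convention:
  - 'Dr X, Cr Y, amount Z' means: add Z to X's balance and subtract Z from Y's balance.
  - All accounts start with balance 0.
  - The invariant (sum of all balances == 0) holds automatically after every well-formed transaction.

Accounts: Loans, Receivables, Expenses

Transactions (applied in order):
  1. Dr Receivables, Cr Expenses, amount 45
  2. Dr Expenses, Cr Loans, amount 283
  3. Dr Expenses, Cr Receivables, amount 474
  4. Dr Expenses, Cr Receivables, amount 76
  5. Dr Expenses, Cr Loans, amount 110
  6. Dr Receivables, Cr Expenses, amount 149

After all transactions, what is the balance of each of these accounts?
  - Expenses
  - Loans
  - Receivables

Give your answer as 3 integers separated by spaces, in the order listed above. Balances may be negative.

Answer: 749 -393 -356

Derivation:
After txn 1 (Dr Receivables, Cr Expenses, amount 45): Expenses=-45 Receivables=45
After txn 2 (Dr Expenses, Cr Loans, amount 283): Expenses=238 Loans=-283 Receivables=45
After txn 3 (Dr Expenses, Cr Receivables, amount 474): Expenses=712 Loans=-283 Receivables=-429
After txn 4 (Dr Expenses, Cr Receivables, amount 76): Expenses=788 Loans=-283 Receivables=-505
After txn 5 (Dr Expenses, Cr Loans, amount 110): Expenses=898 Loans=-393 Receivables=-505
After txn 6 (Dr Receivables, Cr Expenses, amount 149): Expenses=749 Loans=-393 Receivables=-356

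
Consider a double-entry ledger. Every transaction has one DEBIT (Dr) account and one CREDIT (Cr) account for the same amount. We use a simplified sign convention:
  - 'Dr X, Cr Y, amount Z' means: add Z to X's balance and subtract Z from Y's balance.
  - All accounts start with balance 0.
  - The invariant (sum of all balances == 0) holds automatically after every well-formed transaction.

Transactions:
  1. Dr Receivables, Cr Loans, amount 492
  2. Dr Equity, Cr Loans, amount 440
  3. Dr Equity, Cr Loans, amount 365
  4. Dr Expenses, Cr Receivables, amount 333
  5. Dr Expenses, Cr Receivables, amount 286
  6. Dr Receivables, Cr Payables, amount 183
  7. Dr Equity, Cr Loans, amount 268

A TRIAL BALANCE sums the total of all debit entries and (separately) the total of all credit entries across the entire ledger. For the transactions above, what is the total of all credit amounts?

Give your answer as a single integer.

Answer: 2367

Derivation:
Txn 1: credit+=492
Txn 2: credit+=440
Txn 3: credit+=365
Txn 4: credit+=333
Txn 5: credit+=286
Txn 6: credit+=183
Txn 7: credit+=268
Total credits = 2367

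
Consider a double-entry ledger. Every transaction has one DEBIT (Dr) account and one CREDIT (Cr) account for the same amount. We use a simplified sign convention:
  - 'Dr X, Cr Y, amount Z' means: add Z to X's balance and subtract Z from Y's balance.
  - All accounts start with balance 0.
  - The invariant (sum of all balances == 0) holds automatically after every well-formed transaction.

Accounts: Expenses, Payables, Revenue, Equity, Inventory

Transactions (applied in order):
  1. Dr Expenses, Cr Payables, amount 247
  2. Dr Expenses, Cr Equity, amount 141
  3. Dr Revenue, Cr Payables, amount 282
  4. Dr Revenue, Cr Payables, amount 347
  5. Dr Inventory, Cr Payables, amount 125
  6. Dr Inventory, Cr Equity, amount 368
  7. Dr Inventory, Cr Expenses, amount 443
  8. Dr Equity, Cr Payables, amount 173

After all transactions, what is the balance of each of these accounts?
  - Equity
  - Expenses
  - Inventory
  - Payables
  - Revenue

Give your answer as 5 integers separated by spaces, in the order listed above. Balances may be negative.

After txn 1 (Dr Expenses, Cr Payables, amount 247): Expenses=247 Payables=-247
After txn 2 (Dr Expenses, Cr Equity, amount 141): Equity=-141 Expenses=388 Payables=-247
After txn 3 (Dr Revenue, Cr Payables, amount 282): Equity=-141 Expenses=388 Payables=-529 Revenue=282
After txn 4 (Dr Revenue, Cr Payables, amount 347): Equity=-141 Expenses=388 Payables=-876 Revenue=629
After txn 5 (Dr Inventory, Cr Payables, amount 125): Equity=-141 Expenses=388 Inventory=125 Payables=-1001 Revenue=629
After txn 6 (Dr Inventory, Cr Equity, amount 368): Equity=-509 Expenses=388 Inventory=493 Payables=-1001 Revenue=629
After txn 7 (Dr Inventory, Cr Expenses, amount 443): Equity=-509 Expenses=-55 Inventory=936 Payables=-1001 Revenue=629
After txn 8 (Dr Equity, Cr Payables, amount 173): Equity=-336 Expenses=-55 Inventory=936 Payables=-1174 Revenue=629

Answer: -336 -55 936 -1174 629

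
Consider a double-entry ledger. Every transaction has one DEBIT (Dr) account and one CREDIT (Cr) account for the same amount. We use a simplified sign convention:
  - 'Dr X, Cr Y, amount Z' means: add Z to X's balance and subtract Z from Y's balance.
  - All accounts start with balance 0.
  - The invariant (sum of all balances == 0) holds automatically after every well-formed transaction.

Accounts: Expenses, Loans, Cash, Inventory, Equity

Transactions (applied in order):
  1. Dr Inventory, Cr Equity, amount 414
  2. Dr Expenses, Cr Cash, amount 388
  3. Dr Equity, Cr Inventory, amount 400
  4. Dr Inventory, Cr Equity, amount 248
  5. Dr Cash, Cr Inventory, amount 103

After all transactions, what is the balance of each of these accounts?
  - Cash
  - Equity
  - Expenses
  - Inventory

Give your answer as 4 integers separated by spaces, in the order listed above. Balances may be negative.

After txn 1 (Dr Inventory, Cr Equity, amount 414): Equity=-414 Inventory=414
After txn 2 (Dr Expenses, Cr Cash, amount 388): Cash=-388 Equity=-414 Expenses=388 Inventory=414
After txn 3 (Dr Equity, Cr Inventory, amount 400): Cash=-388 Equity=-14 Expenses=388 Inventory=14
After txn 4 (Dr Inventory, Cr Equity, amount 248): Cash=-388 Equity=-262 Expenses=388 Inventory=262
After txn 5 (Dr Cash, Cr Inventory, amount 103): Cash=-285 Equity=-262 Expenses=388 Inventory=159

Answer: -285 -262 388 159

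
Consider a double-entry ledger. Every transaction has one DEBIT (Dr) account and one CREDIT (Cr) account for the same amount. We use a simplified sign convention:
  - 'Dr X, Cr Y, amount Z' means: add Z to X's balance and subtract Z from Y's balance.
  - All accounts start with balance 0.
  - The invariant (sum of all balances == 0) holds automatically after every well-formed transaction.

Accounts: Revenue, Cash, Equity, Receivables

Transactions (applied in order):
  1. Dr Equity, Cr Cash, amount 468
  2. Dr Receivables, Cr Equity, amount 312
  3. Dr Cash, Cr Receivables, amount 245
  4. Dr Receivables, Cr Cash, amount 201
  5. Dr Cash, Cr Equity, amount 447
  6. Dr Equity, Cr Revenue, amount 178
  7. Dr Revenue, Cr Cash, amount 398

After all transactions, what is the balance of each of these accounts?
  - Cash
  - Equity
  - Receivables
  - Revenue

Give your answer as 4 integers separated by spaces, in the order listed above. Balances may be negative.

Answer: -375 -113 268 220

Derivation:
After txn 1 (Dr Equity, Cr Cash, amount 468): Cash=-468 Equity=468
After txn 2 (Dr Receivables, Cr Equity, amount 312): Cash=-468 Equity=156 Receivables=312
After txn 3 (Dr Cash, Cr Receivables, amount 245): Cash=-223 Equity=156 Receivables=67
After txn 4 (Dr Receivables, Cr Cash, amount 201): Cash=-424 Equity=156 Receivables=268
After txn 5 (Dr Cash, Cr Equity, amount 447): Cash=23 Equity=-291 Receivables=268
After txn 6 (Dr Equity, Cr Revenue, amount 178): Cash=23 Equity=-113 Receivables=268 Revenue=-178
After txn 7 (Dr Revenue, Cr Cash, amount 398): Cash=-375 Equity=-113 Receivables=268 Revenue=220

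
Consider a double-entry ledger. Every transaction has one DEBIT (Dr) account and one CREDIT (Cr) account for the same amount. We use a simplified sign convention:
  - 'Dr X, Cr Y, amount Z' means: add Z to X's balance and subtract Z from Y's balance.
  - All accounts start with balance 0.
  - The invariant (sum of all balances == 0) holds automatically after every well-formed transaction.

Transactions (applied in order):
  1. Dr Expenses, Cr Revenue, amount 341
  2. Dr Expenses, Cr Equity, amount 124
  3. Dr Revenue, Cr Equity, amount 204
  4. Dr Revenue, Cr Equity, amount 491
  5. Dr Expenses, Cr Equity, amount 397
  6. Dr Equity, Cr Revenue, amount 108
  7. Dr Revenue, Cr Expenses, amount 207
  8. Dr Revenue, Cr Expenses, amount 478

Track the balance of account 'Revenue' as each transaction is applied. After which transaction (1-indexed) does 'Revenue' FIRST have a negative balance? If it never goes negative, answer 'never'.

After txn 1: Revenue=-341

Answer: 1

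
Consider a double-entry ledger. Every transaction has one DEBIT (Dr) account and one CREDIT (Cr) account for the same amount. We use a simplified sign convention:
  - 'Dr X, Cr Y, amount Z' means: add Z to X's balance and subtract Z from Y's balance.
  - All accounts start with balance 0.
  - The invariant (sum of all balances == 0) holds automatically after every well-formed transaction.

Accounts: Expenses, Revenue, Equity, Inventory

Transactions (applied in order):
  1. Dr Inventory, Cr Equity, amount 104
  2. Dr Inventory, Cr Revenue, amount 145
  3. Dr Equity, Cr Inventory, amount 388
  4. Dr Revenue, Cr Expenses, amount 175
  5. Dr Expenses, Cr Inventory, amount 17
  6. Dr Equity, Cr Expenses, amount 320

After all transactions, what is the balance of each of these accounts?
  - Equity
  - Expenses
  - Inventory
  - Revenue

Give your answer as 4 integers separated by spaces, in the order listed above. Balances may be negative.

Answer: 604 -478 -156 30

Derivation:
After txn 1 (Dr Inventory, Cr Equity, amount 104): Equity=-104 Inventory=104
After txn 2 (Dr Inventory, Cr Revenue, amount 145): Equity=-104 Inventory=249 Revenue=-145
After txn 3 (Dr Equity, Cr Inventory, amount 388): Equity=284 Inventory=-139 Revenue=-145
After txn 4 (Dr Revenue, Cr Expenses, amount 175): Equity=284 Expenses=-175 Inventory=-139 Revenue=30
After txn 5 (Dr Expenses, Cr Inventory, amount 17): Equity=284 Expenses=-158 Inventory=-156 Revenue=30
After txn 6 (Dr Equity, Cr Expenses, amount 320): Equity=604 Expenses=-478 Inventory=-156 Revenue=30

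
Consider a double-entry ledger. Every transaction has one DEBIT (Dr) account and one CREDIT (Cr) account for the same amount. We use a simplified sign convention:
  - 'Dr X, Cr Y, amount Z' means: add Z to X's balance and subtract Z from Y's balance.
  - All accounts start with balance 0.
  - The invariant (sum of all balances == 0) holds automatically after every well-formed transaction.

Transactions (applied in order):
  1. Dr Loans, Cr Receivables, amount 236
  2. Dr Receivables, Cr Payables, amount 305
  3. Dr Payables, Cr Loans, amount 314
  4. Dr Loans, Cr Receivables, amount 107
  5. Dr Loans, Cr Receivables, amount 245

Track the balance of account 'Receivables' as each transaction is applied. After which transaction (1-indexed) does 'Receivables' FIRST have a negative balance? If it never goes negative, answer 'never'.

After txn 1: Receivables=-236

Answer: 1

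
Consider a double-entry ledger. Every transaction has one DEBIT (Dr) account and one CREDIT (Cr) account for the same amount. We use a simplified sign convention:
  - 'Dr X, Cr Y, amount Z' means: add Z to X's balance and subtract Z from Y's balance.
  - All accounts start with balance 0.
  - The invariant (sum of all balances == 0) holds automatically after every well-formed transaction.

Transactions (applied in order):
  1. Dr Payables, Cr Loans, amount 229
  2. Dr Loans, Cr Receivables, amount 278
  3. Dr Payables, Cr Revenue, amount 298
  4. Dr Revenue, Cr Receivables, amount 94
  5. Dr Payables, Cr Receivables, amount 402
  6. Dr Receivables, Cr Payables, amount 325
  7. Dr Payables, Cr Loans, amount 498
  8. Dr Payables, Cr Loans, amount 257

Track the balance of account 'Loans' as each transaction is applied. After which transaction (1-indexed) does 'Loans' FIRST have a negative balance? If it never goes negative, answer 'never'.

Answer: 1

Derivation:
After txn 1: Loans=-229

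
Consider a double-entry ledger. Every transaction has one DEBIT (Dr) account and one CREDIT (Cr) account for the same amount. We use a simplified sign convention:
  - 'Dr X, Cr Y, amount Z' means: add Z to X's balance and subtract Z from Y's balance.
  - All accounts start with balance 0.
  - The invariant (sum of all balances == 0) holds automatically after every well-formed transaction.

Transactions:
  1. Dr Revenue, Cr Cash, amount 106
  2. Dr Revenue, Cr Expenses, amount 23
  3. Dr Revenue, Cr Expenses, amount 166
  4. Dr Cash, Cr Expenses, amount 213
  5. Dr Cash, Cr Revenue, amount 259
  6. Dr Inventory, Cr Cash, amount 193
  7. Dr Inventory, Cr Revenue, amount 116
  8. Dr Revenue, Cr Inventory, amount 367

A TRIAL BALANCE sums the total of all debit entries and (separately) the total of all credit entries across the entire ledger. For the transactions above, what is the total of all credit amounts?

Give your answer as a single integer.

Txn 1: credit+=106
Txn 2: credit+=23
Txn 3: credit+=166
Txn 4: credit+=213
Txn 5: credit+=259
Txn 6: credit+=193
Txn 7: credit+=116
Txn 8: credit+=367
Total credits = 1443

Answer: 1443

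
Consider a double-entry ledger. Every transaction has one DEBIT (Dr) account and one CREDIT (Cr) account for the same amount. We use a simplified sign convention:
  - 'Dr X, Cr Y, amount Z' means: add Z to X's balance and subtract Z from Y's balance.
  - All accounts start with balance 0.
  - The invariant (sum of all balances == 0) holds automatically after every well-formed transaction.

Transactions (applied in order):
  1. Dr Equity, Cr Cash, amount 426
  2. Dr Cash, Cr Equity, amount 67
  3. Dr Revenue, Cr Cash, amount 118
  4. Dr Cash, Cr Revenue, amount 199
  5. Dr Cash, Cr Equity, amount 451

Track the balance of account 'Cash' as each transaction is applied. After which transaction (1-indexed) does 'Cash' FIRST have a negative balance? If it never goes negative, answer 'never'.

After txn 1: Cash=-426

Answer: 1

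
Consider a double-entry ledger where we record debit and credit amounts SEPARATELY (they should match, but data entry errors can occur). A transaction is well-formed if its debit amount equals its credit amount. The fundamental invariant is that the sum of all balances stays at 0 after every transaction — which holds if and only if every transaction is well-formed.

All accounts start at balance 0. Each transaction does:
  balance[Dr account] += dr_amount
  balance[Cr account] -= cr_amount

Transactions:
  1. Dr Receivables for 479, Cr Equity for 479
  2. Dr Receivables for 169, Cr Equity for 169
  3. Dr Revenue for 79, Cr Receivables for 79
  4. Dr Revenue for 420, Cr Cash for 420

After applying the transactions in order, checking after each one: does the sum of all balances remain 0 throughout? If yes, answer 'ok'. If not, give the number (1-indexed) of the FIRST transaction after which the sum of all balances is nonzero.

After txn 1: dr=479 cr=479 sum_balances=0
After txn 2: dr=169 cr=169 sum_balances=0
After txn 3: dr=79 cr=79 sum_balances=0
After txn 4: dr=420 cr=420 sum_balances=0

Answer: ok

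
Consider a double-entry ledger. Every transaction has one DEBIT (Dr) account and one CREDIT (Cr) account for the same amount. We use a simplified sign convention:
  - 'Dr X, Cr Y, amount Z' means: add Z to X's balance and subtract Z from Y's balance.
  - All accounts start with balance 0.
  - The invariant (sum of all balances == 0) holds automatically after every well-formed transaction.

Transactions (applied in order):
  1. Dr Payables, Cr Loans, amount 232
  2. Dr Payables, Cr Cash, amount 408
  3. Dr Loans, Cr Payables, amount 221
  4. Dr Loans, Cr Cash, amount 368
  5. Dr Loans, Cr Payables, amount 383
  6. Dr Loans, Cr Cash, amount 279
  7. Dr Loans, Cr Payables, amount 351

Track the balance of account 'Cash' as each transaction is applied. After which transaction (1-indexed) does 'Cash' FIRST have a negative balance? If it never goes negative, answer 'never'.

After txn 1: Cash=0
After txn 2: Cash=-408

Answer: 2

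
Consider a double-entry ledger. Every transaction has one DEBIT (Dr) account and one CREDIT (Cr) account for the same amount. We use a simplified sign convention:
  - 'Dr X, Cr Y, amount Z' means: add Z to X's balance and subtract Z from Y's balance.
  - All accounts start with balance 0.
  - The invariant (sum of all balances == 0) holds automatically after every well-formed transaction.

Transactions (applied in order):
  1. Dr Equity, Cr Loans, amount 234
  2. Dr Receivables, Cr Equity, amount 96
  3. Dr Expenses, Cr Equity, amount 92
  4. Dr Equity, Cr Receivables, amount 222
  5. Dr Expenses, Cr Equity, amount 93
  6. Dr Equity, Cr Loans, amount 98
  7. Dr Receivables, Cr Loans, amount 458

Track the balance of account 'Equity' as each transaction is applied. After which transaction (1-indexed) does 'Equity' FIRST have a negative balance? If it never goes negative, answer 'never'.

After txn 1: Equity=234
After txn 2: Equity=138
After txn 3: Equity=46
After txn 4: Equity=268
After txn 5: Equity=175
After txn 6: Equity=273
After txn 7: Equity=273

Answer: never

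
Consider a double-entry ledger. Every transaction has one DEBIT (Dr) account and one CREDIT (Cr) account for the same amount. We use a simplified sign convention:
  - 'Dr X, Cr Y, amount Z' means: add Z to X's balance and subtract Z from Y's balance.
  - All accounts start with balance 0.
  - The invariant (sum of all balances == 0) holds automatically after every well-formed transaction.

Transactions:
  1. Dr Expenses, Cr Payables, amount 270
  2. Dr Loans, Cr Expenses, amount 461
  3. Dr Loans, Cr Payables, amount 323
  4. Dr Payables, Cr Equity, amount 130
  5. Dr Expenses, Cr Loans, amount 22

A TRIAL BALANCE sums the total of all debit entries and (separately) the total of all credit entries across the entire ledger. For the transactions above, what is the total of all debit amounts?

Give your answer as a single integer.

Answer: 1206

Derivation:
Txn 1: debit+=270
Txn 2: debit+=461
Txn 3: debit+=323
Txn 4: debit+=130
Txn 5: debit+=22
Total debits = 1206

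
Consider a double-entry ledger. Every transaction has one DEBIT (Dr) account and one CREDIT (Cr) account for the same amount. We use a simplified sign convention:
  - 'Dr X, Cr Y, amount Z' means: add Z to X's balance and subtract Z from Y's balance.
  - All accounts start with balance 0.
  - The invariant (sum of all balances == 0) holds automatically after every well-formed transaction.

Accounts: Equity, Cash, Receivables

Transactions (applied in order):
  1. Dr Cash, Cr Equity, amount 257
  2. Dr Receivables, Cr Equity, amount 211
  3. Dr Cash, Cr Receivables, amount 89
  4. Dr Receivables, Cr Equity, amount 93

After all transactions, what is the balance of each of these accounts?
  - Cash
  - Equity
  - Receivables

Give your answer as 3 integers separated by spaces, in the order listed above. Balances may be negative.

After txn 1 (Dr Cash, Cr Equity, amount 257): Cash=257 Equity=-257
After txn 2 (Dr Receivables, Cr Equity, amount 211): Cash=257 Equity=-468 Receivables=211
After txn 3 (Dr Cash, Cr Receivables, amount 89): Cash=346 Equity=-468 Receivables=122
After txn 4 (Dr Receivables, Cr Equity, amount 93): Cash=346 Equity=-561 Receivables=215

Answer: 346 -561 215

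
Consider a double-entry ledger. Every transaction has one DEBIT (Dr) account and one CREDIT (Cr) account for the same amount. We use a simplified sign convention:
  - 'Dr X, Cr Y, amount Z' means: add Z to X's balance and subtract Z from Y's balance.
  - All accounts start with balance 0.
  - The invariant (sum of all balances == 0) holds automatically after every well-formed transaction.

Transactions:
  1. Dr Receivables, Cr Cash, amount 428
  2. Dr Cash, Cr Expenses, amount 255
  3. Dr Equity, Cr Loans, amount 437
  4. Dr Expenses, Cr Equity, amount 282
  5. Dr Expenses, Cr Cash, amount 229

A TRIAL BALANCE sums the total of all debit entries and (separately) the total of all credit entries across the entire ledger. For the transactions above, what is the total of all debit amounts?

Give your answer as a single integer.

Answer: 1631

Derivation:
Txn 1: debit+=428
Txn 2: debit+=255
Txn 3: debit+=437
Txn 4: debit+=282
Txn 5: debit+=229
Total debits = 1631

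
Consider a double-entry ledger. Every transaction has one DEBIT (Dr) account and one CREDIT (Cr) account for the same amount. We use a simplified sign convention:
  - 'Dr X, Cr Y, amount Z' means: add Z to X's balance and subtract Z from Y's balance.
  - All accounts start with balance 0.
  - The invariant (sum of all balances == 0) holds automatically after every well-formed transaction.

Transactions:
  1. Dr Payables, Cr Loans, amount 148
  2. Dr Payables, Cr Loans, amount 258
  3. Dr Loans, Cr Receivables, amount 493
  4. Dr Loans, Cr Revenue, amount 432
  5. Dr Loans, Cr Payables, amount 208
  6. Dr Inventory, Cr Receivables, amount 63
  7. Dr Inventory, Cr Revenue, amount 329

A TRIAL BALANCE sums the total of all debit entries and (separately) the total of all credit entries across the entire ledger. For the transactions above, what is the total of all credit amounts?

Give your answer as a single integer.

Txn 1: credit+=148
Txn 2: credit+=258
Txn 3: credit+=493
Txn 4: credit+=432
Txn 5: credit+=208
Txn 6: credit+=63
Txn 7: credit+=329
Total credits = 1931

Answer: 1931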